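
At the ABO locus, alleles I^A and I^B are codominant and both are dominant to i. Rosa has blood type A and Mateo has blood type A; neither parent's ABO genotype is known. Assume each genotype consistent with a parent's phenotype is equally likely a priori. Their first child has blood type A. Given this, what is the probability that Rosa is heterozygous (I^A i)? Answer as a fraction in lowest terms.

Possible genotypes: Rosa ∈ {I^A I^A, I^A i}; Mateo ∈ {I^A I^A, I^A i}.
Weight each parental genotype pair by prior × P(type-A child):
  I^A I^A × I^A I^A: posterior weight 4/15.
  I^A I^A × I^A i: posterior weight 4/15.
  I^A i × I^A I^A: posterior weight 4/15.
  I^A i × I^A i: posterior weight 1/5.
Sum the posterior weight over pairs where Rosa is I^A i: 7/15.

7/15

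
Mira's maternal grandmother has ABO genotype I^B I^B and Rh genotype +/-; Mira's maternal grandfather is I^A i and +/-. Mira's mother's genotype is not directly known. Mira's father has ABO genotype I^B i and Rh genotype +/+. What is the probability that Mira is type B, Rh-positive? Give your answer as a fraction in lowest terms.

5/8

Mira's mother's ABO genotype from I^B I^B × I^A i: 1/2 I^A I^B, 1/2 I^B i.
Crossing each possibility with the father I^B i and summing P(type B): 1/2·1/2 + 1/2·3/4 = 5/8.
Similarly for Rh via the mother's Rh distribution: P(Rh+) = 1.
Independent loci: 5/8 × 1 = 5/8.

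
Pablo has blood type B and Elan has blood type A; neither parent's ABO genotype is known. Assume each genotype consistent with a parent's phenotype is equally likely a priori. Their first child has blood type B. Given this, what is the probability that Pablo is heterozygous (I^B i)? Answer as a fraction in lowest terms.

1/3

Possible genotypes: Pablo ∈ {I^B I^B, I^B i}; Elan ∈ {I^A I^A, I^A i}.
Weight each parental genotype pair by prior × P(type-B child):
  I^B I^B × I^A i: posterior weight 2/3.
  I^B i × I^A i: posterior weight 1/3.
Sum the posterior weight over pairs where Pablo is I^B i: 1/3.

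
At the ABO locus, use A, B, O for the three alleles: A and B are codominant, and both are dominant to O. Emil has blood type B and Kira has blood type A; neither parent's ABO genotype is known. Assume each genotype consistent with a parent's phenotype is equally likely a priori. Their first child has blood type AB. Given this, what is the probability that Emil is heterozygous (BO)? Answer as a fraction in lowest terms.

Possible genotypes: Emil ∈ {BB, BO}; Kira ∈ {AA, AO}.
Weight each parental genotype pair by prior × P(type-AB child):
  BB × AA: posterior weight 4/9.
  BB × AO: posterior weight 2/9.
  BO × AA: posterior weight 2/9.
  BO × AO: posterior weight 1/9.
Sum the posterior weight over pairs where Emil is BO: 1/3.

1/3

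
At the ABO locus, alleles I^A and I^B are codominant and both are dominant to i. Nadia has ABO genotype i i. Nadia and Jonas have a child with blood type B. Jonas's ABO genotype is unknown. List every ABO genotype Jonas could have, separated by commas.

For each candidate genotype of Jonas, check whether crossing it with i i can produce every observed child phenotype.
  I^A I^A → possible child types {A} ✗
  I^A I^B → possible child types {A, B} ✓
  I^A i → possible child types {O, A} ✗
  I^B I^B → possible child types {B} ✓
  I^B i → possible child types {O, B} ✓
  i i → possible child types {O} ✗

I^A I^B, I^B I^B, I^B i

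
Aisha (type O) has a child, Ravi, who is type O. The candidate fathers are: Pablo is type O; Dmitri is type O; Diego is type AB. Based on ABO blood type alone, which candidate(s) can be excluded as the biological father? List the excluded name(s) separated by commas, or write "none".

A candidate is excluded only if no genotype consistent with his phenotype could produce a type O child with a type O mother.
Diego (type AB): no genotype consistent with that phenotype can produce a type-O child with a type-O mother.

Diego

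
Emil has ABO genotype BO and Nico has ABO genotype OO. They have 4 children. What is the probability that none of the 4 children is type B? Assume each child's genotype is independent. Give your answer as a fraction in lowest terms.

ABO cross BO × OO → 1/2 O, 1/2 B.
So P(type B) = 1/2 per child.
P(not type B) = 1/2 for one child; (1/2)^4 = 1/16.

1/16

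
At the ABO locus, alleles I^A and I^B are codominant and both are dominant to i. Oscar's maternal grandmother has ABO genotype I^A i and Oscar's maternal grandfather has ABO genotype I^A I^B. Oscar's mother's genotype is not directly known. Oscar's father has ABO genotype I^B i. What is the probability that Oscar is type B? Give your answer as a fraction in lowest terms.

Oscar's mother's ABO genotype from I^A i × I^A I^B: 1/4 I^A I^A, 1/4 I^A I^B, 1/4 I^A i, 1/4 I^B i.
Crossing each possibility with the father I^B i and summing P(type B): 1/4·0 + 1/4·1/2 + 1/4·1/4 + 1/4·3/4 = 3/8.

3/8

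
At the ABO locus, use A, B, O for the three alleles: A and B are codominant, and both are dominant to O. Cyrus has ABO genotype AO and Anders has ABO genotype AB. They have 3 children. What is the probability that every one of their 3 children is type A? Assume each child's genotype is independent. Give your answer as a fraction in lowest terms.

ABO cross AO × AB → 1/2 A, 1/4 B, 1/4 AB.
So P(type A) = 1/2 per child.
All 3 independent: (1/2)^3 = 1/8.

1/8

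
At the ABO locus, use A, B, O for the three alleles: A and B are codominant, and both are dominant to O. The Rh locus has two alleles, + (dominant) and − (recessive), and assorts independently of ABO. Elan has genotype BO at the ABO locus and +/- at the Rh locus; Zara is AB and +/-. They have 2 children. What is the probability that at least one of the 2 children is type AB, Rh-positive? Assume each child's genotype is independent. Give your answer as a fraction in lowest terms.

87/256

ABO cross BO × AB → 1/4 A, 1/2 B, 1/4 AB.
Rh cross +/- × +/- → 3/4 Rh+, 1/4 Rh-; so P(type AB, Rh-positive) = 1/4 × 3/4 = 3/16 per child.
P(none) = (13/16)^2 = 169/256; P(at least one) = 1 − 169/256 = 87/256.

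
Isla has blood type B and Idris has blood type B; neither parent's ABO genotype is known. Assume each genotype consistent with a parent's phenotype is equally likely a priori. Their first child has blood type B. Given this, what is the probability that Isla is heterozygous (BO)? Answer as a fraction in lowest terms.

Possible genotypes: Isla ∈ {BB, BO}; Idris ∈ {BB, BO}.
Weight each parental genotype pair by prior × P(type-B child):
  BB × BB: posterior weight 4/15.
  BB × BO: posterior weight 4/15.
  BO × BB: posterior weight 4/15.
  BO × BO: posterior weight 1/5.
Sum the posterior weight over pairs where Isla is BO: 7/15.

7/15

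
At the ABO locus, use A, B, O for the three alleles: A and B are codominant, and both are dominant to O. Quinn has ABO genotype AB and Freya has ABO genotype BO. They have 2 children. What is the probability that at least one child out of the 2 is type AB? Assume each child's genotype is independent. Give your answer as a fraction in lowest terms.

7/16

ABO cross AB × BO → 1/4 A, 1/2 B, 1/4 AB.
So P(type AB) = 1/4 per child.
P(none) = (3/4)^2 = 9/16; P(at least one) = 1 − 9/16 = 7/16.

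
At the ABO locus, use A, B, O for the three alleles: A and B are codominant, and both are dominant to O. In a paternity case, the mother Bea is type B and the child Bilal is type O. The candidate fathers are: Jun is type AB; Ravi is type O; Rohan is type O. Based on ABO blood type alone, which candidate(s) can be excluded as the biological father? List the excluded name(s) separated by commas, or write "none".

Jun

A candidate is excluded only if no genotype consistent with his phenotype could produce a type O child with a type B mother.
Jun (type AB): no genotype consistent with that phenotype can produce a type-O child with a type-B mother.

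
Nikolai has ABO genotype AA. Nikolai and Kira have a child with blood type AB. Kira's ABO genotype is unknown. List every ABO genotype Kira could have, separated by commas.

AB, BB, BO

For each candidate genotype of Kira, check whether crossing it with AA can produce every observed child phenotype.
  AA → possible child types {A} ✗
  AB → possible child types {A, AB} ✓
  AO → possible child types {A} ✗
  BB → possible child types {AB} ✓
  BO → possible child types {A, AB} ✓
  OO → possible child types {A} ✗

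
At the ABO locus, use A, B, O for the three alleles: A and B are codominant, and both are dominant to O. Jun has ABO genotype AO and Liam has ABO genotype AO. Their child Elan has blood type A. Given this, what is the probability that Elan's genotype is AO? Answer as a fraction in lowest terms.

Cross AO × AO → 1/4 AA, 1/2 AO, 1/4 OO.
Type-A genotypes among offspring: AA (1/4), AO (1/2); total 3/4.
P(AO | type A) = (1/2) / (3/4) = 2/3.

2/3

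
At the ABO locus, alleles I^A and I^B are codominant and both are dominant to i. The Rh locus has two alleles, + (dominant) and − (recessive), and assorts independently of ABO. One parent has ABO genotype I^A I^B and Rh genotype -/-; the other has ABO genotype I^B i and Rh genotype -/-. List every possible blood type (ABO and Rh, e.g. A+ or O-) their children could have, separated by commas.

A-, B-, AB-

Gametes from I^A I^B × I^B i give offspring ABO genotypes I^A I^B, I^A i, I^B I^B, I^B i, i.e. phenotypes A, B, AB.
Rh cross -/- × -/- → phenotypes Rh-.
Combining independently: A-, B-, AB-.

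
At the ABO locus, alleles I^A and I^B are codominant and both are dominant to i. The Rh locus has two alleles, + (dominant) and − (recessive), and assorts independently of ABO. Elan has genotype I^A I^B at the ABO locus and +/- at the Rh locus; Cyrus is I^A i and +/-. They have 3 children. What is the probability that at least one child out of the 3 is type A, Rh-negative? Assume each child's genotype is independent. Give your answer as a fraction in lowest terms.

169/512

ABO cross I^A I^B × I^A i → 1/2 A, 1/4 B, 1/4 AB.
Rh cross +/- × +/- → 3/4 Rh+, 1/4 Rh-; so P(type A, Rh-negative) = 1/2 × 1/4 = 1/8 per child.
P(none) = (7/8)^3 = 343/512; P(at least one) = 1 − 343/512 = 169/512.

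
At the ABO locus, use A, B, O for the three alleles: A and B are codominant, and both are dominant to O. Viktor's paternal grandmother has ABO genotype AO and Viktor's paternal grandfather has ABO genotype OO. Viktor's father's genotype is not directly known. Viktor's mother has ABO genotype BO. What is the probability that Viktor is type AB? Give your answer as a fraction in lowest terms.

Viktor's father's ABO genotype from AO × OO: 1/2 AO, 1/2 OO.
Crossing each possibility with the mother BO and summing P(type AB): 1/2·1/4 + 1/2·0 = 1/8.

1/8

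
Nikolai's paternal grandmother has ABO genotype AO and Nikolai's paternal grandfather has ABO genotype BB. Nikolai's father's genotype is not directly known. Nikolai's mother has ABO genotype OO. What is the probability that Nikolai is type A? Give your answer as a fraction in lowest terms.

Nikolai's father's ABO genotype from AO × BB: 1/2 AB, 1/2 BO.
Crossing each possibility with the mother OO and summing P(type A): 1/2·1/2 + 1/2·0 = 1/4.

1/4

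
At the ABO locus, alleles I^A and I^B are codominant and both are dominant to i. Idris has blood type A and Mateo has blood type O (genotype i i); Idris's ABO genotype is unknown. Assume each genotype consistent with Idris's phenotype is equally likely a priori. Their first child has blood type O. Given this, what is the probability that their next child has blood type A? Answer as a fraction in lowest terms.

1/2

Possible genotypes: Idris ∈ {I^A I^A, I^A i}; Mateo ∈ {i i}.
Weight each parental genotype pair by prior × P(type-O child):
  I^A i × i i: posterior weight 1; P(next child type A) = 1/2.
Weighted sum = 1/2.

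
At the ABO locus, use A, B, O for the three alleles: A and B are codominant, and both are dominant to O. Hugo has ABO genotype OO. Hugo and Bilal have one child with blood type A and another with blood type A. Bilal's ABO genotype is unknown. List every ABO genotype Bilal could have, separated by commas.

For each candidate genotype of Bilal, check whether crossing it with OO can produce every observed child phenotype.
  AA → possible child types {A} ✓
  AB → possible child types {A, B} ✓
  AO → possible child types {O, A} ✓
  BB → possible child types {B} ✗
  BO → possible child types {O, B} ✗
  OO → possible child types {O} ✗

AA, AB, AO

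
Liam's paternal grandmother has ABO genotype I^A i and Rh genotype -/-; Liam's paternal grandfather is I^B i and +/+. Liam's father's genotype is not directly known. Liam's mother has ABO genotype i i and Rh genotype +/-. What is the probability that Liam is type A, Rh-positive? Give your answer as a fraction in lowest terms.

3/16

Liam's father's ABO genotype from I^A i × I^B i: 1/4 I^A I^B, 1/4 I^A i, 1/4 I^B i, 1/4 i i.
Crossing each possibility with the mother i i and summing P(type A): 1/4·1/2 + 1/4·1/2 + 1/4·0 + 1/4·0 = 1/4.
Similarly for Rh via the father's Rh distribution: P(Rh+) = 3/4.
Independent loci: 1/4 × 3/4 = 3/16.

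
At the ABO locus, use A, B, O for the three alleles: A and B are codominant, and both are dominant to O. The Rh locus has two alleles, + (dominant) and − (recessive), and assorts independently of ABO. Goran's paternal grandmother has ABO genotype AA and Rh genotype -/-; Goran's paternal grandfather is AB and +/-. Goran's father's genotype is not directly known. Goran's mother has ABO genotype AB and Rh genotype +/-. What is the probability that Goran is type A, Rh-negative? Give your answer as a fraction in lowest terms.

Goran's father's ABO genotype from AA × AB: 1/2 AA, 1/2 AB.
Crossing each possibility with the mother AB and summing P(type A): 1/2·1/2 + 1/2·1/4 = 3/8.
Similarly for Rh via the father's Rh distribution: P(Rh-) = 3/8.
Independent loci: 3/8 × 3/8 = 9/64.

9/64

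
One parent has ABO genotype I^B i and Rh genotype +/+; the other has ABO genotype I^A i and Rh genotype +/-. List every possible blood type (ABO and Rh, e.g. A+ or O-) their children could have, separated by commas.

O+, A+, B+, AB+

Gametes from I^B i × I^A i give offspring ABO genotypes I^A I^B, I^A i, I^B i, i i, i.e. phenotypes O, A, B, AB.
Rh cross +/+ × +/- → phenotypes Rh+.
Combining independently: O+, A+, B+, AB+.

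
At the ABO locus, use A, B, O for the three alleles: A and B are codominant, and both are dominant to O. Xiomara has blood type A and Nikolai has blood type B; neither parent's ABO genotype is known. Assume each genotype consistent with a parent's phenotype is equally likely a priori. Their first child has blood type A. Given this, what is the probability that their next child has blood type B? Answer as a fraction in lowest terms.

Possible genotypes: Xiomara ∈ {AA, AO}; Nikolai ∈ {BB, BO}.
Weight each parental genotype pair by prior × P(type-A child):
  AA × BO: posterior weight 2/3; P(next child type B) = 0.
  AO × BO: posterior weight 1/3; P(next child type B) = 1/4.
Weighted sum = 1/12.

1/12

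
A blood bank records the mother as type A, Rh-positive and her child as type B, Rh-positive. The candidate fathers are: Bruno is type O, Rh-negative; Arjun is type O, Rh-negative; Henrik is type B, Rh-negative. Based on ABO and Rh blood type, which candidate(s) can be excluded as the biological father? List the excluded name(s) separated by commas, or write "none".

Bruno, Arjun

A candidate is excluded only if no genotype consistent with his phenotype could produce a type B, Rh-positive child with a type A, Rh-positive mother.
Bruno (type O, Rh-): no genotype consistent with that phenotype can produce a type-B Rh+ child with a type-A mother.
Arjun (type O, Rh-): no genotype consistent with that phenotype can produce a type-B Rh+ child with a type-A mother.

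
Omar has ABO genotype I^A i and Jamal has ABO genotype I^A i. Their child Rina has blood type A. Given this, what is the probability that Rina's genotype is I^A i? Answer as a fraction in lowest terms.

2/3

Cross I^A i × I^A i → 1/4 I^A I^A, 1/2 I^A i, 1/4 i i.
Type-A genotypes among offspring: I^A I^A (1/4), I^A i (1/2); total 3/4.
P(I^A i | type A) = (1/2) / (3/4) = 2/3.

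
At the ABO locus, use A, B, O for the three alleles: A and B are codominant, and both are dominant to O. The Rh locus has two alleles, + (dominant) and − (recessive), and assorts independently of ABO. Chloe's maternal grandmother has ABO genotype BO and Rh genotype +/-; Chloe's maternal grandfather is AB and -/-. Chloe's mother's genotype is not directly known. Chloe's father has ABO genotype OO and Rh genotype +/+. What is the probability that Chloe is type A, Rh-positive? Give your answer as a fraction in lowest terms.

Chloe's mother's ABO genotype from BO × AB: 1/4 AB, 1/4 AO, 1/4 BB, 1/4 BO.
Crossing each possibility with the father OO and summing P(type A): 1/4·1/2 + 1/4·1/2 + 1/4·0 + 1/4·0 = 1/4.
Similarly for Rh via the mother's Rh distribution: P(Rh+) = 1.
Independent loci: 1/4 × 1 = 1/4.

1/4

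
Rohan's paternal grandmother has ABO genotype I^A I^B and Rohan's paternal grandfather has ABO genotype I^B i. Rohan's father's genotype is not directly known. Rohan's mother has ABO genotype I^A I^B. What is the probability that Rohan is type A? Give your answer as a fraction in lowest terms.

1/4

Rohan's father's ABO genotype from I^A I^B × I^B i: 1/4 I^A I^B, 1/4 I^A i, 1/4 I^B I^B, 1/4 I^B i.
Crossing each possibility with the mother I^A I^B and summing P(type A): 1/4·1/4 + 1/4·1/2 + 1/4·0 + 1/4·1/4 = 1/4.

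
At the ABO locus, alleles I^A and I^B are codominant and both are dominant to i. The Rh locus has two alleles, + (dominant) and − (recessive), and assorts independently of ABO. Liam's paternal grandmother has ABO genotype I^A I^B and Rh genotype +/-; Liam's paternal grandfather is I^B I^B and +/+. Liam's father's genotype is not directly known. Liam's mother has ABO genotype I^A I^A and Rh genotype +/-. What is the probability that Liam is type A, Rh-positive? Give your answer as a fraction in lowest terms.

7/32

Liam's father's ABO genotype from I^A I^B × I^B I^B: 1/2 I^A I^B, 1/2 I^B I^B.
Crossing each possibility with the mother I^A I^A and summing P(type A): 1/2·1/2 + 1/2·0 = 1/4.
Similarly for Rh via the father's Rh distribution: P(Rh+) = 7/8.
Independent loci: 1/4 × 7/8 = 7/32.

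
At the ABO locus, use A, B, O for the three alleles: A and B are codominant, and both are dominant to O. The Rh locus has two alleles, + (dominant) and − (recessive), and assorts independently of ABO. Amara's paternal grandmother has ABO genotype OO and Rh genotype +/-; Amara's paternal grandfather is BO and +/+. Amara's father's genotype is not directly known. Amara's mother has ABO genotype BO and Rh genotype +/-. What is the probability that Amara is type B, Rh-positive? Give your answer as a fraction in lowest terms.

Amara's father's ABO genotype from OO × BO: 1/2 BO, 1/2 OO.
Crossing each possibility with the mother BO and summing P(type B): 1/2·3/4 + 1/2·1/2 = 5/8.
Similarly for Rh via the father's Rh distribution: P(Rh+) = 7/8.
Independent loci: 5/8 × 7/8 = 35/64.

35/64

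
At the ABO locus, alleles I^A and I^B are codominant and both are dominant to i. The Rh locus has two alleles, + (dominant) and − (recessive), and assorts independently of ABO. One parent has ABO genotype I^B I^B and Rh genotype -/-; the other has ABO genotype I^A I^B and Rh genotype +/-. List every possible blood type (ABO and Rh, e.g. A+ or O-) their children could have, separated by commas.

Gametes from I^B I^B × I^A I^B give offspring ABO genotypes I^A I^B, I^B I^B, i.e. phenotypes B, AB.
Rh cross -/- × +/- → phenotypes Rh+, Rh-.
Combining independently: B+, B-, AB+, AB-.

B+, B-, AB+, AB-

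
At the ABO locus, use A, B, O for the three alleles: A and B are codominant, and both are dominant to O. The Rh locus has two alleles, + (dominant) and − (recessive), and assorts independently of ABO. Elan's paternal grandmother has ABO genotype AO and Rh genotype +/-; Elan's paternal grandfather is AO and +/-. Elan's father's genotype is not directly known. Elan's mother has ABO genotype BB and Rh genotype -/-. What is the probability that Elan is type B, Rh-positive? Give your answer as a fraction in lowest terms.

Elan's father's ABO genotype from AO × AO: 1/4 AA, 1/2 AO, 1/4 OO.
Crossing each possibility with the mother BB and summing P(type B): 1/4·0 + 1/2·1/2 + 1/4·1 = 1/2.
Similarly for Rh via the father's Rh distribution: P(Rh+) = 1/2.
Independent loci: 1/2 × 1/2 = 1/4.

1/4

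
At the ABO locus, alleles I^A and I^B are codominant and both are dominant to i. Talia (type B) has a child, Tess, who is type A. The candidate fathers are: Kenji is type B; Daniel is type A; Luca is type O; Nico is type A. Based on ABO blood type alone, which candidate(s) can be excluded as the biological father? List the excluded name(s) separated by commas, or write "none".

A candidate is excluded only if no genotype consistent with his phenotype could produce a type A child with a type B mother.
Kenji (type B): no genotype consistent with that phenotype can produce a type-A child with a type-B mother.
Luca (type O): no genotype consistent with that phenotype can produce a type-A child with a type-B mother.

Kenji, Luca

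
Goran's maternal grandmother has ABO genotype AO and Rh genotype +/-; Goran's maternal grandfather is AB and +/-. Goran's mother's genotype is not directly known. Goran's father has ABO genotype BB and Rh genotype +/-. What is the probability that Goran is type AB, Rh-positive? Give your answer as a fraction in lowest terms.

Goran's mother's ABO genotype from AO × AB: 1/4 AA, 1/4 AB, 1/4 AO, 1/4 BO.
Crossing each possibility with the father BB and summing P(type AB): 1/4·1 + 1/4·1/2 + 1/4·1/2 + 1/4·0 = 1/2.
Similarly for Rh via the mother's Rh distribution: P(Rh+) = 3/4.
Independent loci: 1/2 × 3/4 = 3/8.

3/8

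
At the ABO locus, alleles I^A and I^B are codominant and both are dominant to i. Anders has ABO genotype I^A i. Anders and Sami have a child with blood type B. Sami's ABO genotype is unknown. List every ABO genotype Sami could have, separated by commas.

For each candidate genotype of Sami, check whether crossing it with I^A i can produce every observed child phenotype.
  I^A I^A → possible child types {A} ✗
  I^A I^B → possible child types {A, B, AB} ✓
  I^A i → possible child types {O, A} ✗
  I^B I^B → possible child types {B, AB} ✓
  I^B i → possible child types {O, A, B, AB} ✓
  i i → possible child types {O, A} ✗

I^A I^B, I^B I^B, I^B i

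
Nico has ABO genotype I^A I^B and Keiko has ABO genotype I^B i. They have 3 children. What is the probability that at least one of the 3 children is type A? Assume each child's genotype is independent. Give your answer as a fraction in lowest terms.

37/64

ABO cross I^A I^B × I^B i → 1/4 A, 1/2 B, 1/4 AB.
So P(type A) = 1/4 per child.
P(none) = (3/4)^3 = 27/64; P(at least one) = 1 − 27/64 = 37/64.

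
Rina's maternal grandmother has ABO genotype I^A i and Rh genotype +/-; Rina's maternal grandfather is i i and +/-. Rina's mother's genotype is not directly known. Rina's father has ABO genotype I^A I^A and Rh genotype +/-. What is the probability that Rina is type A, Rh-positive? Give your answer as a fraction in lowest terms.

3/4

Rina's mother's ABO genotype from I^A i × i i: 1/2 I^A i, 1/2 i i.
Crossing each possibility with the father I^A I^A and summing P(type A): 1/2·1 + 1/2·1 = 1.
Similarly for Rh via the mother's Rh distribution: P(Rh+) = 3/4.
Independent loci: 1 × 3/4 = 3/4.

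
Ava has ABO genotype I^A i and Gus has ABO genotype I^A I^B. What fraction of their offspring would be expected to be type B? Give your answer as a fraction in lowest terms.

ABO cross I^A i × I^A I^B → offspring phenotypes: 1/2 A, 1/4 B, 1/4 AB.
So P(type B) = 1/4.

1/4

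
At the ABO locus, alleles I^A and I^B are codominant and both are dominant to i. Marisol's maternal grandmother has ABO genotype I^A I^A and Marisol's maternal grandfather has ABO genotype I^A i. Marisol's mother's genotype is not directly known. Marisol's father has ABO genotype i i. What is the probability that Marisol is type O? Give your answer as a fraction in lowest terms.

Marisol's mother's ABO genotype from I^A I^A × I^A i: 1/2 I^A I^A, 1/2 I^A i.
Crossing each possibility with the father i i and summing P(type O): 1/2·0 + 1/2·1/2 = 1/4.

1/4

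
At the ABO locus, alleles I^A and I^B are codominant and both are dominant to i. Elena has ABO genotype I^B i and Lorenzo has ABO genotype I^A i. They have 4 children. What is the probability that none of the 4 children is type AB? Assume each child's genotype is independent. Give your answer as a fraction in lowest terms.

ABO cross I^B i × I^A i → 1/4 O, 1/4 A, 1/4 B, 1/4 AB.
So P(type AB) = 1/4 per child.
P(not type AB) = 3/4 for one child; (3/4)^4 = 81/256.

81/256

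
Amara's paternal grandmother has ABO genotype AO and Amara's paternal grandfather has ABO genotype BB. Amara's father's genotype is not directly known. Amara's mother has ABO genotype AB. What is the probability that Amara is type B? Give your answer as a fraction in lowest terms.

Amara's father's ABO genotype from AO × BB: 1/2 AB, 1/2 BO.
Crossing each possibility with the mother AB and summing P(type B): 1/2·1/4 + 1/2·1/2 = 3/8.

3/8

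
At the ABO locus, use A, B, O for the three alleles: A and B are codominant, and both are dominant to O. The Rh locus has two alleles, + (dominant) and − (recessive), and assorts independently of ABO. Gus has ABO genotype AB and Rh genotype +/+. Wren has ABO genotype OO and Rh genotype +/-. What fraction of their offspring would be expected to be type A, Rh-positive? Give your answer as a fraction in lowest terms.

1/2

ABO cross AB × OO → offspring phenotypes: 1/2 A, 1/2 B.
Rh cross +/+ × +/- → 1 Rh+.
Independent loci: P(type A, Rh-positive) = 1/2 × 1 = 1/2.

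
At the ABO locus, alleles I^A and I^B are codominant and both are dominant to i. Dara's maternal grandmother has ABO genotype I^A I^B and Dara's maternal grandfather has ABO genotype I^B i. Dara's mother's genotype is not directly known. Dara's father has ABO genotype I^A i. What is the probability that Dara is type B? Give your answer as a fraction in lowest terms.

1/4

Dara's mother's ABO genotype from I^A I^B × I^B i: 1/4 I^A I^B, 1/4 I^A i, 1/4 I^B I^B, 1/4 I^B i.
Crossing each possibility with the father I^A i and summing P(type B): 1/4·1/4 + 1/4·0 + 1/4·1/2 + 1/4·1/4 = 1/4.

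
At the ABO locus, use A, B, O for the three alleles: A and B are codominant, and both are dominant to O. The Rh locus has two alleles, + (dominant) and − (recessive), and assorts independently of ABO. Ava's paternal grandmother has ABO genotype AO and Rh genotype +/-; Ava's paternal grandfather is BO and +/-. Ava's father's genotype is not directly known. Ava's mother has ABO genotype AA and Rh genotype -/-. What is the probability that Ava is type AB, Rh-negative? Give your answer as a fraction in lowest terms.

Ava's father's ABO genotype from AO × BO: 1/4 AB, 1/4 AO, 1/4 BO, 1/4 OO.
Crossing each possibility with the mother AA and summing P(type AB): 1/4·1/2 + 1/4·0 + 1/4·1/2 + 1/4·0 = 1/4.
Similarly for Rh via the father's Rh distribution: P(Rh-) = 1/2.
Independent loci: 1/4 × 1/2 = 1/8.

1/8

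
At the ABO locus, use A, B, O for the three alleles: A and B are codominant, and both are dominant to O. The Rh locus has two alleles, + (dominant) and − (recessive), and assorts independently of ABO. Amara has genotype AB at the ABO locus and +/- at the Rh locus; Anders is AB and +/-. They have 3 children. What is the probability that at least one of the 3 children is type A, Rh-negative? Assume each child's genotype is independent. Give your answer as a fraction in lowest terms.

ABO cross AB × AB → 1/4 A, 1/4 B, 1/2 AB.
Rh cross +/- × +/- → 3/4 Rh+, 1/4 Rh-; so P(type A, Rh-negative) = 1/4 × 1/4 = 1/16 per child.
P(none) = (15/16)^3 = 3375/4096; P(at least one) = 1 − 3375/4096 = 721/4096.

721/4096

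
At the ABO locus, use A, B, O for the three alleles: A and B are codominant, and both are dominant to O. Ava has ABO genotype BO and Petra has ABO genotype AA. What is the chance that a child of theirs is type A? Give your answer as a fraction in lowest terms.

1/2

ABO cross BO × AA → offspring phenotypes: 1/2 A, 1/2 AB.
So P(type A) = 1/2.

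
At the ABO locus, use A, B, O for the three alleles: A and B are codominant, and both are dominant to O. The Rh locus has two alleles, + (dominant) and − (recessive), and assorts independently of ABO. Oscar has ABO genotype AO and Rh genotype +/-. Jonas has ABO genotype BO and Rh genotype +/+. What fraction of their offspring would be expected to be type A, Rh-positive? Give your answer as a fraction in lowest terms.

1/4

ABO cross AO × BO → offspring phenotypes: 1/4 O, 1/4 A, 1/4 B, 1/4 AB.
Rh cross +/- × +/+ → 1 Rh+.
Independent loci: P(type A, Rh-positive) = 1/4 × 1 = 1/4.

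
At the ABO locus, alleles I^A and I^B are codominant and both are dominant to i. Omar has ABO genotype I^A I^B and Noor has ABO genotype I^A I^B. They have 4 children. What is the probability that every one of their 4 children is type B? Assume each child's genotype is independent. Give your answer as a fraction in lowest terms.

ABO cross I^A I^B × I^A I^B → 1/4 A, 1/4 B, 1/2 AB.
So P(type B) = 1/4 per child.
All 4 independent: (1/4)^4 = 1/256.

1/256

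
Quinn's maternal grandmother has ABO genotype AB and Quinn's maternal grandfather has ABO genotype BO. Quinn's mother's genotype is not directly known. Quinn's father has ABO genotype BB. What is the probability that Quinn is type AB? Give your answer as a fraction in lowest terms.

1/4

Quinn's mother's ABO genotype from AB × BO: 1/4 AB, 1/4 AO, 1/4 BB, 1/4 BO.
Crossing each possibility with the father BB and summing P(type AB): 1/4·1/2 + 1/4·1/2 + 1/4·0 + 1/4·0 = 1/4.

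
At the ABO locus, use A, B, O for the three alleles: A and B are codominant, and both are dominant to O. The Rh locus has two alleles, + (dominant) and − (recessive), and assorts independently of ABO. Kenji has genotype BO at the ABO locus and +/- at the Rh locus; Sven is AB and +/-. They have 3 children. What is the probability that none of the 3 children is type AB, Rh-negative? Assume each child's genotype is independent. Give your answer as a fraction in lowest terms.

ABO cross BO × AB → 1/4 A, 1/2 B, 1/4 AB.
Rh cross +/- × +/- → 3/4 Rh+, 1/4 Rh-; so P(type AB, Rh-negative) = 1/4 × 1/4 = 1/16 per child.
P(not type AB, Rh-negative) = 15/16 for one child; (15/16)^3 = 3375/4096.

3375/4096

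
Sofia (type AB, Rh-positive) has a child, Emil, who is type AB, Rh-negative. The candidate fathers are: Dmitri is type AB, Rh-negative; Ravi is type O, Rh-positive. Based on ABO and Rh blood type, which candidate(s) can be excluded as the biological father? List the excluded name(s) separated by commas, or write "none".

A candidate is excluded only if no genotype consistent with his phenotype could produce a type AB, Rh-negative child with a type AB, Rh-positive mother.
Ravi (type O, Rh+): no genotype consistent with that phenotype can produce a type-AB Rh- child with a type-AB mother.

Ravi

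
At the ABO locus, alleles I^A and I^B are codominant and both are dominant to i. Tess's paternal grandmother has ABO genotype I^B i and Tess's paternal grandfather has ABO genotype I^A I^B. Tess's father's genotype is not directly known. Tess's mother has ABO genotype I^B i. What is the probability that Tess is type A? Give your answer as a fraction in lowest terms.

1/8

Tess's father's ABO genotype from I^B i × I^A I^B: 1/4 I^A I^B, 1/4 I^A i, 1/4 I^B I^B, 1/4 I^B i.
Crossing each possibility with the mother I^B i and summing P(type A): 1/4·1/4 + 1/4·1/4 + 1/4·0 + 1/4·0 = 1/8.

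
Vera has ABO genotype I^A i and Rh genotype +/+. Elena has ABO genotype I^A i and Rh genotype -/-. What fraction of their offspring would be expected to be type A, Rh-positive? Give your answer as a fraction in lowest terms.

3/4

ABO cross I^A i × I^A i → offspring phenotypes: 1/4 O, 3/4 A.
Rh cross +/+ × -/- → 1 Rh+.
Independent loci: P(type A, Rh-positive) = 3/4 × 1 = 3/4.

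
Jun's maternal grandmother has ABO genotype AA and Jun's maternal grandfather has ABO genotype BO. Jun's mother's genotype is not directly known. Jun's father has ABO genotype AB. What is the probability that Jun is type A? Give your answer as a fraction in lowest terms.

3/8

Jun's mother's ABO genotype from AA × BO: 1/2 AB, 1/2 AO.
Crossing each possibility with the father AB and summing P(type A): 1/2·1/4 + 1/2·1/2 = 3/8.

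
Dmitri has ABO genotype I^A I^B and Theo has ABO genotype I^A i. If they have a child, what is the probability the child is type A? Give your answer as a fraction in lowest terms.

1/2

ABO cross I^A I^B × I^A i → offspring phenotypes: 1/2 A, 1/4 B, 1/4 AB.
So P(type A) = 1/2.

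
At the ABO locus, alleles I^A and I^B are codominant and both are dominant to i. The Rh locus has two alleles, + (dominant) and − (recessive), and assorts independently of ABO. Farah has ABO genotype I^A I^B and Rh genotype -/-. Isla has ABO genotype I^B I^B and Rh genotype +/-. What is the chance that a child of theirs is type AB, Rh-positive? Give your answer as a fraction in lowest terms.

ABO cross I^A I^B × I^B I^B → offspring phenotypes: 1/2 B, 1/2 AB.
Rh cross -/- × +/- → 1/2 Rh+, 1/2 Rh-.
Independent loci: P(type AB, Rh-positive) = 1/2 × 1/2 = 1/4.

1/4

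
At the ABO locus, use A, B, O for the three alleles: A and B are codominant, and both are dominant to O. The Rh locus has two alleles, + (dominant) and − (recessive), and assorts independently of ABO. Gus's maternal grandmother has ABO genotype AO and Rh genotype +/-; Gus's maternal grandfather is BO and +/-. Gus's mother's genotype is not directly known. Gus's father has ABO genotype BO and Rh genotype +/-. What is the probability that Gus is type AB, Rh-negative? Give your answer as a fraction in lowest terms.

Gus's mother's ABO genotype from AO × BO: 1/4 AB, 1/4 AO, 1/4 BO, 1/4 OO.
Crossing each possibility with the father BO and summing P(type AB): 1/4·1/4 + 1/4·1/4 + 1/4·0 + 1/4·0 = 1/8.
Similarly for Rh via the mother's Rh distribution: P(Rh-) = 1/4.
Independent loci: 1/8 × 1/4 = 1/32.

1/32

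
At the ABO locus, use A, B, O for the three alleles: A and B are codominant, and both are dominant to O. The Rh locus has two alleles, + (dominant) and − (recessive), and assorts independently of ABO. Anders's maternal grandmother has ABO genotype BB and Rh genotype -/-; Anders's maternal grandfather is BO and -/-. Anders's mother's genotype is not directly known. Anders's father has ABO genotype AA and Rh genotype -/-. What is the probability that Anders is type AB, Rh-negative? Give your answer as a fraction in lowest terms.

Anders's mother's ABO genotype from BB × BO: 1/2 BB, 1/2 BO.
Crossing each possibility with the father AA and summing P(type AB): 1/2·1 + 1/2·1/2 = 3/4.
Similarly for Rh via the mother's Rh distribution: P(Rh-) = 1.
Independent loci: 3/4 × 1 = 3/4.

3/4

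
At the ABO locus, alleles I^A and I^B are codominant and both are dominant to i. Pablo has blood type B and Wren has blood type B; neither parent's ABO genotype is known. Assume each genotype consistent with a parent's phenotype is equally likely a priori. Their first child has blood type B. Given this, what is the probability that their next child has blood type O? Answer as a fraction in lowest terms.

1/20

Possible genotypes: Pablo ∈ {I^B I^B, I^B i}; Wren ∈ {I^B I^B, I^B i}.
Weight each parental genotype pair by prior × P(type-B child):
  I^B I^B × I^B I^B: posterior weight 4/15; P(next child type O) = 0.
  I^B I^B × I^B i: posterior weight 4/15; P(next child type O) = 0.
  I^B i × I^B I^B: posterior weight 4/15; P(next child type O) = 0.
  I^B i × I^B i: posterior weight 1/5; P(next child type O) = 1/4.
Weighted sum = 1/20.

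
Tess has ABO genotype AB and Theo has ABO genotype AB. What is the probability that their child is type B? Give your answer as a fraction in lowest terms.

1/4

ABO cross AB × AB → offspring phenotypes: 1/4 A, 1/4 B, 1/2 AB.
So P(type B) = 1/4.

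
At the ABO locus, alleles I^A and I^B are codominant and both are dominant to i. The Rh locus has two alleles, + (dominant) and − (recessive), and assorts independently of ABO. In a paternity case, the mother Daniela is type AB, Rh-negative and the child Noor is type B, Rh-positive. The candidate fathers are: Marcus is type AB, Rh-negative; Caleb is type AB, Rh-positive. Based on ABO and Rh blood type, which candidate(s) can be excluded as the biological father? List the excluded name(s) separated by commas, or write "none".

A candidate is excluded only if no genotype consistent with his phenotype could produce a type B, Rh-positive child with a type AB, Rh-negative mother.
Marcus (type AB, Rh-): no genotype consistent with that phenotype can produce a type-B Rh+ child with a type-AB mother.

Marcus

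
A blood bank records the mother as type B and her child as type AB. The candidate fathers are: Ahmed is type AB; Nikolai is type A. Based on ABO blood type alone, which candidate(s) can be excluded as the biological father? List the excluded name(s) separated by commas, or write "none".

none

A candidate is excluded only if no genotype consistent with his phenotype could produce a type AB child with a type B mother.
Every candidate has at least one consistent genotype combination, so none can be excluded.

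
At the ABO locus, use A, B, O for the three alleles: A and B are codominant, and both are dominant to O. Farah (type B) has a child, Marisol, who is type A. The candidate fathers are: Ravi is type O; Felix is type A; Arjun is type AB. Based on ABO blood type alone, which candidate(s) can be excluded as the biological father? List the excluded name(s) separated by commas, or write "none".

A candidate is excluded only if no genotype consistent with his phenotype could produce a type A child with a type B mother.
Ravi (type O): no genotype consistent with that phenotype can produce a type-A child with a type-B mother.

Ravi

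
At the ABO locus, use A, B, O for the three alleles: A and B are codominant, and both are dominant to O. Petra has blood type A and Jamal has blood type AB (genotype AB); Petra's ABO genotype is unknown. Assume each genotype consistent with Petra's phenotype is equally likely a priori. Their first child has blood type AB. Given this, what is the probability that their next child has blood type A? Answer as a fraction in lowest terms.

1/2

Possible genotypes: Petra ∈ {AA, AO}; Jamal ∈ {AB}.
Weight each parental genotype pair by prior × P(type-AB child):
  AA × AB: posterior weight 2/3; P(next child type A) = 1/2.
  AO × AB: posterior weight 1/3; P(next child type A) = 1/2.
Weighted sum = 1/2.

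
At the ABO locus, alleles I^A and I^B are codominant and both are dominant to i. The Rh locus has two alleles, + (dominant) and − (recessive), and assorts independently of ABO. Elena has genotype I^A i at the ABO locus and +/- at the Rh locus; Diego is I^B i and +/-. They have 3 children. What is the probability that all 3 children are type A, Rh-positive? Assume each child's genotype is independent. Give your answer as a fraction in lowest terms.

ABO cross I^A i × I^B i → 1/4 O, 1/4 A, 1/4 B, 1/4 AB.
Rh cross +/- × +/- → 3/4 Rh+, 1/4 Rh-; so P(type A, Rh-positive) = 1/4 × 3/4 = 3/16 per child.
All 3 independent: (3/16)^3 = 27/4096.

27/4096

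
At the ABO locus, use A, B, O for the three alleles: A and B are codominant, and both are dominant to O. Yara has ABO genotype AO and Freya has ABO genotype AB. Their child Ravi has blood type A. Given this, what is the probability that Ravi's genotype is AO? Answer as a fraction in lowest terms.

1/2

Cross AO × AB → 1/4 AA, 1/4 AB, 1/4 AO, 1/4 BO.
Type-A genotypes among offspring: AA (1/4), AO (1/4); total 1/2.
P(AO | type A) = (1/4) / (1/2) = 1/2.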